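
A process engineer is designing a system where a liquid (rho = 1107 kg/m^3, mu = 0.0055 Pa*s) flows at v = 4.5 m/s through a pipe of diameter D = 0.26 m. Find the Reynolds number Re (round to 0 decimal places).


Re = rho * v * D / mu
Re = 1107 * 4.5 * 0.26 / 0.0055
Re = 1295.19 / 0.0055
Re = 235489


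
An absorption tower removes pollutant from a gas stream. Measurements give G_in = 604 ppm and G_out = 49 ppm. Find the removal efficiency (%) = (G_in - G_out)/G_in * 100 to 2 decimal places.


Efficiency = (G_in - G_out) / G_in * 100%
Efficiency = (604 - 49) / 604 * 100
Efficiency = 555 / 604 * 100
Efficiency = 91.89%


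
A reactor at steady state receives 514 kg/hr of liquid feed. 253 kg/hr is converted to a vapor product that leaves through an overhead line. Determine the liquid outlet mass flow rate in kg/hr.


Steady-state mass balance on the main outlet: F_out = F_in - F_removed
F_out = 514 - 253
F_out = 261 kg/hr


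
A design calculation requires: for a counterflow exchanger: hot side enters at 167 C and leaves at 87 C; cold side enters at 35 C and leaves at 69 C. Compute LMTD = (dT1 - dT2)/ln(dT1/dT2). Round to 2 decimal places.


dT1 = Th_in - Tc_out = 167 - 69 = 98
dT2 = Th_out - Tc_in = 87 - 35 = 52
LMTD = (dT1 - dT2) / ln(dT1/dT2)
LMTD = (98 - 52) / ln(98/52)
LMTD = 72.59 K


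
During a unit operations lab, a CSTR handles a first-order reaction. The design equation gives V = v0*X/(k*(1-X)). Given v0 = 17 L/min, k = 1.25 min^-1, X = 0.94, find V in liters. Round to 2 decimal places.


V = v0 * X / (k * (1 - X))
V = 17 * 0.94 / (1.25 * (1 - 0.94))
V = 15.98 / (1.25 * 0.06)
V = 15.98 / 0.075
V = 213.07 L


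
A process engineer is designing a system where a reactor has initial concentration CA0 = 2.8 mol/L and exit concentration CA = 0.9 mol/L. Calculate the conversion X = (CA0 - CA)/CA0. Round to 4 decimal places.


X = (CA0 - CA) / CA0
X = (2.8 - 0.9) / 2.8
X = 1.9 / 2.8
X = 0.6786


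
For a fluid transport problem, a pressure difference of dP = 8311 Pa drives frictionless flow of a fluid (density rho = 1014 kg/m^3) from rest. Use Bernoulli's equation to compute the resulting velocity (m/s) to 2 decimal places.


v = sqrt(2*dP/rho)
v = sqrt(2*8311/1014)
v = sqrt(16.392505)
v = 4.05 m/s


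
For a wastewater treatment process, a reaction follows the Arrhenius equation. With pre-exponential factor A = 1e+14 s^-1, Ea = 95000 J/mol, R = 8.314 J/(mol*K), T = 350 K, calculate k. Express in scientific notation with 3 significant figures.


k = A * exp(-Ea/(R*T))
k = 1e+14 * exp(-95000 / (8.314 * 350))
k = 1e+14 * exp(-32.64717)
k = 6.63e-01


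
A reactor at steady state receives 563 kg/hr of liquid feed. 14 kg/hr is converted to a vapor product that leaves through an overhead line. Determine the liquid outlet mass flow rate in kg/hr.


Steady-state mass balance on the main outlet: F_out = F_in - F_removed
F_out = 563 - 14
F_out = 549 kg/hr


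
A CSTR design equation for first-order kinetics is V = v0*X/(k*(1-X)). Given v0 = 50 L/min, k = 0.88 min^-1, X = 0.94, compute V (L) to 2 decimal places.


V = v0 * X / (k * (1 - X))
V = 50 * 0.94 / (0.88 * (1 - 0.94))
V = 47.0 / (0.88 * 0.06)
V = 47.0 / 0.0528
V = 890.15 L


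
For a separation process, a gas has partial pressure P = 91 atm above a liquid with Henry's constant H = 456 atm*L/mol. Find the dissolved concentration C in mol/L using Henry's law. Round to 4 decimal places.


C = P / H
C = 91 / 456
C = 0.1996 mol/L


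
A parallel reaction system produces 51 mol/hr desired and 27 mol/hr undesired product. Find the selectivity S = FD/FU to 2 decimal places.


S = desired product rate / undesired product rate
S = 51 / 27
S = 1.89


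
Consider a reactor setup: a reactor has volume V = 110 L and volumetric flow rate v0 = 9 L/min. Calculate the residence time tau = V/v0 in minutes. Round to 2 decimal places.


tau = V / v0
tau = 110 / 9
tau = 12.22 min


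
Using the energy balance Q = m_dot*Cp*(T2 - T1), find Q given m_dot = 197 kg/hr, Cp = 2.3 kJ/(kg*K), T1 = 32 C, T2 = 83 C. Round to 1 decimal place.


Q = m_dot * Cp * (T2 - T1)
Q = 197 * 2.3 * (83 - 32)
Q = 197 * 2.3 * 51
Q = 23108.1 kJ/hr


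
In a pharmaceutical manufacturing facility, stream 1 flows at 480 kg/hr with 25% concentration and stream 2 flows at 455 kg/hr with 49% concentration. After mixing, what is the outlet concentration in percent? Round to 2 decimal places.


Mass balance on solute: F1*x1 + F2*x2 = F3*x3
F3 = F1 + F2 = 480 + 455 = 935 kg/hr
x3 = (F1*x1 + F2*x2)/F3
x3 = (480*0.25 + 455*0.49) / 935
x3 = 36.68%


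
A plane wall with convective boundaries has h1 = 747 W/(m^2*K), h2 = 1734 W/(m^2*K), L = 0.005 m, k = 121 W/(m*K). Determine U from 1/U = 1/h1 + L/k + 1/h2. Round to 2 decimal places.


1/U = 1/h1 + L/k + 1/h2
1/U = 1/747 + 0.005/121 + 1/1734
1/U = 0.0013386881 + 4.13223e-05 + 0.0005767013
1/U = 0.0019567117
U = 511.06 W/(m^2*K)


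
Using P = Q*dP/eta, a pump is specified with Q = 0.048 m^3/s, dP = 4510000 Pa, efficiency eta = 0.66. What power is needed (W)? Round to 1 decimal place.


P = Q * dP / eta
P = 0.048 * 4510000 / 0.66
P = 216480.0 / 0.66
P = 328000.0 W


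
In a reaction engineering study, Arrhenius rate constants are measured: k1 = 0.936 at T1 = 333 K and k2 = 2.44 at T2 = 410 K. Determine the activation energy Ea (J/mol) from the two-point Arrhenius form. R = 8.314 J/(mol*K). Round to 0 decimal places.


Ea = R * ln(k2/k1) / (1/T1 - 1/T2)
ln(k2/k1) = ln(2.44/0.936) = 0.9581378
1/T1 - 1/T2 = 1/333 - 1/410 = 0.000563978613
Ea = 8.314 * 0.9581378 / 0.000563978613
Ea = 14125 J/mol


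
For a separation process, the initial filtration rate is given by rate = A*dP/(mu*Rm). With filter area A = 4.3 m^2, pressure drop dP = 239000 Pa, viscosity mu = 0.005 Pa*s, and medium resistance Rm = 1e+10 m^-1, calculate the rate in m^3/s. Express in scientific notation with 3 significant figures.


rate = A * dP / (mu * Rm)
rate = 4.3 * 239000 / (0.005 * 1e+10)
rate = 1027700.0 / 5.000e+07
rate = 2.06e-02 m^3/s


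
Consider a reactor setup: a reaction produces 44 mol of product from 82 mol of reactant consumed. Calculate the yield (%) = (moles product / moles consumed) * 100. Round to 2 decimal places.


Yield = (moles product / moles consumed) * 100%
Yield = (44 / 82) * 100
Yield = 0.5366 * 100
Yield = 53.66%


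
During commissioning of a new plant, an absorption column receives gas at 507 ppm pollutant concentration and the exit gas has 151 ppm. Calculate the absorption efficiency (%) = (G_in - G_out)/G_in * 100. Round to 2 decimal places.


Efficiency = (G_in - G_out) / G_in * 100%
Efficiency = (507 - 151) / 507 * 100
Efficiency = 356 / 507 * 100
Efficiency = 70.22%


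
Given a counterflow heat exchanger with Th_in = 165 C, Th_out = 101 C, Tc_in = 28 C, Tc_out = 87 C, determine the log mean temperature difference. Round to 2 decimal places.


dT1 = Th_in - Tc_out = 165 - 87 = 78
dT2 = Th_out - Tc_in = 101 - 28 = 73
LMTD = (dT1 - dT2) / ln(dT1/dT2)
LMTD = (78 - 73) / ln(78/73)
LMTD = 75.47 K


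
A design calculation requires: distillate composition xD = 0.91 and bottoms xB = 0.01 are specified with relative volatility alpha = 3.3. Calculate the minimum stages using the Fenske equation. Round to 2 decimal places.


N_min = ln((xD*(1-xB))/(xB*(1-xD))) / ln(alpha)
Numerator inside ln: 0.9009 / 0.0009 = 1001.0
ln(1001.0) = 6.908755
ln(alpha) = ln(3.3) = 1.193922
N_min = 6.908755 / 1.193922 = 5.79


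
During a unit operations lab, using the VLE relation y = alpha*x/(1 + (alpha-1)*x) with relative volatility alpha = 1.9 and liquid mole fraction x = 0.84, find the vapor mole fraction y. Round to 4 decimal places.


y = alpha*x / (1 + (alpha-1)*x)
y = 1.9*0.84 / (1 + (1.9-1)*0.84)
y = 1.596 / (1 + 0.756)
y = 1.596 / 1.756
y = 0.9089


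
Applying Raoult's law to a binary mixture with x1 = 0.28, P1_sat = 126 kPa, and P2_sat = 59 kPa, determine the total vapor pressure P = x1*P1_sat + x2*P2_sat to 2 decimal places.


P = x1*P1_sat + x2*P2_sat
x2 = 1 - x1 = 1 - 0.28 = 0.72
P = 0.28*126 + 0.72*59
P = 35.28 + 42.48
P = 77.76 kPa


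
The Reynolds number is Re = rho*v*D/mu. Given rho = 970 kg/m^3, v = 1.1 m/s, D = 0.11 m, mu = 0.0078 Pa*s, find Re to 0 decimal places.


Re = rho * v * D / mu
Re = 970 * 1.1 * 0.11 / 0.0078
Re = 117.37 / 0.0078
Re = 15047


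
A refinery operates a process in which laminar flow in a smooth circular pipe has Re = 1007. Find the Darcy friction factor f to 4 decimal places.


f = 64 / Re
f = 64 / 1007
f = 0.0636


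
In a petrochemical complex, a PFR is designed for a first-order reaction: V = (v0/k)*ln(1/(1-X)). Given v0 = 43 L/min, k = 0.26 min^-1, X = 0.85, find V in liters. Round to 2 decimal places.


V = (v0/k) * ln(1/(1-X))
V = (43/0.26) * ln(1/(1-0.85))
V = 165.384615 * ln(6.666667)
V = 165.384615 * 1.89712
V = 313.75 L


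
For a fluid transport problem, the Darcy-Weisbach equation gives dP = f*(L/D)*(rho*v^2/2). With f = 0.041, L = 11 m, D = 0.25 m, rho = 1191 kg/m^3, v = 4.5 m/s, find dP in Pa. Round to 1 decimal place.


dP = f * (L/D) * (rho*v^2/2)
dP = 0.041 * (11/0.25) * (1191*4.5^2/2)
L/D = 44.0
rho*v^2/2 = 1191*20.25/2 = 12058.875
dP = 0.041 * 44.0 * 12058.875
dP = 21754.2 Pa


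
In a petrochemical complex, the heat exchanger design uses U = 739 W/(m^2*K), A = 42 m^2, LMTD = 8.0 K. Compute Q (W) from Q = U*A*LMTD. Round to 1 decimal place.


Q = U * A * LMTD
Q = 739 * 42 * 8.0
Q = 248304.0 W


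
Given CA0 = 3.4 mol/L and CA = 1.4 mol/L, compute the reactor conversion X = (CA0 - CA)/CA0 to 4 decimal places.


X = (CA0 - CA) / CA0
X = (3.4 - 1.4) / 3.4
X = 2.0 / 3.4
X = 0.5882


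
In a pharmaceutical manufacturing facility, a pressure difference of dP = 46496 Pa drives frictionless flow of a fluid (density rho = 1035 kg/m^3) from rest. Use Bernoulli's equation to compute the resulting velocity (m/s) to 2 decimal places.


v = sqrt(2*dP/rho)
v = sqrt(2*46496/1035)
v = sqrt(89.847343)
v = 9.48 m/s


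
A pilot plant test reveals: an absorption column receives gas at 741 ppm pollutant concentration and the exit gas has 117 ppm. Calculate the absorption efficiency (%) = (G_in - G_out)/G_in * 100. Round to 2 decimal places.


Efficiency = (G_in - G_out) / G_in * 100%
Efficiency = (741 - 117) / 741 * 100
Efficiency = 624 / 741 * 100
Efficiency = 84.21%


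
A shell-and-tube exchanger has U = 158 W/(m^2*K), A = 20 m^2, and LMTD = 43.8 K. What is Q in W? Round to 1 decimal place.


Q = U * A * LMTD
Q = 158 * 20 * 43.8
Q = 138408.0 W


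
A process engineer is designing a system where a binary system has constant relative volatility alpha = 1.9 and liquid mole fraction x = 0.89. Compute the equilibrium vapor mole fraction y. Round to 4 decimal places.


y = alpha*x / (1 + (alpha-1)*x)
y = 1.9*0.89 / (1 + (1.9-1)*0.89)
y = 1.691 / (1 + 0.801)
y = 1.691 / 1.801
y = 0.9389


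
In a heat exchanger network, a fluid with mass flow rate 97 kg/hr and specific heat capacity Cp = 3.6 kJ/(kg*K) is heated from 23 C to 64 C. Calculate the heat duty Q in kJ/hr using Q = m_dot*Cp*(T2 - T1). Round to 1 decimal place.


Q = m_dot * Cp * (T2 - T1)
Q = 97 * 3.6 * (64 - 23)
Q = 97 * 3.6 * 41
Q = 14317.2 kJ/hr


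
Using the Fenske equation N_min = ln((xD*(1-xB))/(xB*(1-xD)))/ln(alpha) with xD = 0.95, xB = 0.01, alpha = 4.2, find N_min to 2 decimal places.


N_min = ln((xD*(1-xB))/(xB*(1-xD))) / ln(alpha)
Numerator inside ln: 0.9405 / 0.0005 = 1881.0
ln(1881.0) = 7.539559
ln(alpha) = ln(4.2) = 1.435085
N_min = 7.539559 / 1.435085 = 5.25


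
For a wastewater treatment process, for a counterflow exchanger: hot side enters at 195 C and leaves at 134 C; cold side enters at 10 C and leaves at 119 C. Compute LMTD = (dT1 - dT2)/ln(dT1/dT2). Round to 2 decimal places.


dT1 = Th_in - Tc_out = 195 - 119 = 76
dT2 = Th_out - Tc_in = 134 - 10 = 124
LMTD = (dT1 - dT2) / ln(dT1/dT2)
LMTD = (76 - 124) / ln(76/124)
LMTD = 98.05 K


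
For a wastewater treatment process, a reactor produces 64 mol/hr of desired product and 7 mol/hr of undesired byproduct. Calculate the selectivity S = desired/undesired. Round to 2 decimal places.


S = desired product rate / undesired product rate
S = 64 / 7
S = 9.14


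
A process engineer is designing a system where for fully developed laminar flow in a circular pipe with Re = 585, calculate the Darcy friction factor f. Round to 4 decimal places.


f = 64 / Re
f = 64 / 585
f = 0.1094


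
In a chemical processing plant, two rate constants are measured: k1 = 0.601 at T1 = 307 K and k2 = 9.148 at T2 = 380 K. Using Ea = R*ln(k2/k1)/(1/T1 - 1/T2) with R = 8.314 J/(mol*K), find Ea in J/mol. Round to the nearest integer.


Ea = R * ln(k2/k1) / (1/T1 - 1/T2)
ln(k2/k1) = ln(9.148/0.601) = 2.7226956
1/T1 - 1/T2 = 1/307 - 1/380 = 0.000625750043
Ea = 8.314 * 2.7226956 / 0.000625750043
Ea = 36175 J/mol


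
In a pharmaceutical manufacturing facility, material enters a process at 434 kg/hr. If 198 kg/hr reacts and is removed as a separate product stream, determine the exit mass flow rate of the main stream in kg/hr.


Steady-state mass balance on the main outlet: F_out = F_in - F_removed
F_out = 434 - 198
F_out = 236 kg/hr


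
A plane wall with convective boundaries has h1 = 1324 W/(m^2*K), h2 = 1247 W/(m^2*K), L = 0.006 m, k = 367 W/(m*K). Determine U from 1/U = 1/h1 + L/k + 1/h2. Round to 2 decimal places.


1/U = 1/h1 + L/k + 1/h2
1/U = 1/1324 + 0.006/367 + 1/1247
1/U = 0.000755287 + 1.63488e-05 + 0.0008019246
1/U = 0.0015735604
U = 635.50 W/(m^2*K)


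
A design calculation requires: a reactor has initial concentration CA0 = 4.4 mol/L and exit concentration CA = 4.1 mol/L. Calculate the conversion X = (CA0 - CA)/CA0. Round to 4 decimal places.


X = (CA0 - CA) / CA0
X = (4.4 - 4.1) / 4.4
X = 0.3 / 4.4
X = 0.0682


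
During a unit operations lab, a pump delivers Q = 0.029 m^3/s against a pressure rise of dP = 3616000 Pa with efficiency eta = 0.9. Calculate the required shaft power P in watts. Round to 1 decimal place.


P = Q * dP / eta
P = 0.029 * 3616000 / 0.9
P = 104864.0 / 0.9
P = 116515.6 W


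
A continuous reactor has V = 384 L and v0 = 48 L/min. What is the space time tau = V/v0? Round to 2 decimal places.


tau = V / v0
tau = 384 / 48
tau = 8.00 min


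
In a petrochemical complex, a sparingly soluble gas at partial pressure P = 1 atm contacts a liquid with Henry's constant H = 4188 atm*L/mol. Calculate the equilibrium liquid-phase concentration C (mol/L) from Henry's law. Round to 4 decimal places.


C = P / H
C = 1 / 4188
C = 0.0002 mol/L


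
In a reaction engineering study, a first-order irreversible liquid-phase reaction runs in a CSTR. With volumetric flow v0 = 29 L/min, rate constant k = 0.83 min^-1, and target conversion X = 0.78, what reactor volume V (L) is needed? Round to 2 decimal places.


V = v0 * X / (k * (1 - X))
V = 29 * 0.78 / (0.83 * (1 - 0.78))
V = 22.62 / (0.83 * 0.22)
V = 22.62 / 0.1826
V = 123.88 L


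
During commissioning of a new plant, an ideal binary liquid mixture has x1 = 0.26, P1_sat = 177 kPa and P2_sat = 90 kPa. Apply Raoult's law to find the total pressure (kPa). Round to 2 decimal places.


P = x1*P1_sat + x2*P2_sat
x2 = 1 - x1 = 1 - 0.26 = 0.74
P = 0.26*177 + 0.74*90
P = 46.02 + 66.6
P = 112.62 kPa


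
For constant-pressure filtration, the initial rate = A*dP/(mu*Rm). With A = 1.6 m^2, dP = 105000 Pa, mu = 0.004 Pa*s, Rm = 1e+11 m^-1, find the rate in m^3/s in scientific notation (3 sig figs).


rate = A * dP / (mu * Rm)
rate = 1.6 * 105000 / (0.004 * 1e+11)
rate = 168000.0 / 4.000e+08
rate = 4.20e-04 m^3/s


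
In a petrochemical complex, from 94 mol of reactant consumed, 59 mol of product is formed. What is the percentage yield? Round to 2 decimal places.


Yield = (moles product / moles consumed) * 100%
Yield = (59 / 94) * 100
Yield = 0.6277 * 100
Yield = 62.77%


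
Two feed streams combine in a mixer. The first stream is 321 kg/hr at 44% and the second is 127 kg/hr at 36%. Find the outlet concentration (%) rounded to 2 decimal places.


Mass balance on solute: F1*x1 + F2*x2 = F3*x3
F3 = F1 + F2 = 321 + 127 = 448 kg/hr
x3 = (F1*x1 + F2*x2)/F3
x3 = (321*0.44 + 127*0.36) / 448
x3 = 41.73%


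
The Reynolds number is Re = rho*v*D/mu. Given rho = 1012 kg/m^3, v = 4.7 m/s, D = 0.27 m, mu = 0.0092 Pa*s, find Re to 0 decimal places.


Re = rho * v * D / mu
Re = 1012 * 4.7 * 0.27 / 0.0092
Re = 1284.228 / 0.0092
Re = 139590


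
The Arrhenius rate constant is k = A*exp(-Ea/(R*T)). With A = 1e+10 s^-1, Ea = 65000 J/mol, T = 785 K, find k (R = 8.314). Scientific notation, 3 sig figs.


k = A * exp(-Ea/(R*T))
k = 1e+10 * exp(-65000 / (8.314 * 785))
k = 1e+10 * exp(-9.959412)
k = 4.73e+05


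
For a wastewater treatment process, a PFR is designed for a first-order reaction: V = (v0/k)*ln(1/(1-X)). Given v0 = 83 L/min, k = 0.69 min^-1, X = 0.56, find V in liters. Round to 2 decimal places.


V = (v0/k) * ln(1/(1-X))
V = (83/0.69) * ln(1/(1-0.56))
V = 120.289855 * ln(2.272727)
V = 120.289855 * 0.82098
V = 98.76 L


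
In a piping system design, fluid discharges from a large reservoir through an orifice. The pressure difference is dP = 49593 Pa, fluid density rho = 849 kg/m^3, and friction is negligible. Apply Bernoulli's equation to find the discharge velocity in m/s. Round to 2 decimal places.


v = sqrt(2*dP/rho)
v = sqrt(2*49593/849)
v = sqrt(116.826855)
v = 10.81 m/s


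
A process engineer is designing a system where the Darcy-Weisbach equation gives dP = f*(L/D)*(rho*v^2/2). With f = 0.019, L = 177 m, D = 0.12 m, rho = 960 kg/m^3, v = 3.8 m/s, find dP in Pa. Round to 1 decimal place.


dP = f * (L/D) * (rho*v^2/2)
dP = 0.019 * (177/0.12) * (960*3.8^2/2)
L/D = 1475.0
rho*v^2/2 = 960*14.44/2 = 6931.2
dP = 0.019 * 1475.0 * 6931.2
dP = 194246.9 Pa


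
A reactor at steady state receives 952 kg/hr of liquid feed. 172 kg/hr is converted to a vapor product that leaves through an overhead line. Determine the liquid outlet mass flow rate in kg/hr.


Steady-state mass balance on the main outlet: F_out = F_in - F_removed
F_out = 952 - 172
F_out = 780 kg/hr


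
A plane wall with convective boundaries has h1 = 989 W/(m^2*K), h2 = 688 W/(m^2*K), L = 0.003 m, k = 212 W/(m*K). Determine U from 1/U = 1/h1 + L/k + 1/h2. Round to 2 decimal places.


1/U = 1/h1 + L/k + 1/h2
1/U = 1/989 + 0.003/212 + 1/688
1/U = 0.0010111223 + 1.41509e-05 + 0.0014534884
1/U = 0.0024787616
U = 403.43 W/(m^2*K)


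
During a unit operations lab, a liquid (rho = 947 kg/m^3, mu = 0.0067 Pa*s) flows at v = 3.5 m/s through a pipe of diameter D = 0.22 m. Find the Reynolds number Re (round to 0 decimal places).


Re = rho * v * D / mu
Re = 947 * 3.5 * 0.22 / 0.0067
Re = 729.19 / 0.0067
Re = 108834


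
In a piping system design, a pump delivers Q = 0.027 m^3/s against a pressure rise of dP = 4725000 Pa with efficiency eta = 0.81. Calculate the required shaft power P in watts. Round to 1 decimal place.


P = Q * dP / eta
P = 0.027 * 4725000 / 0.81
P = 127575.0 / 0.81
P = 157500.0 W


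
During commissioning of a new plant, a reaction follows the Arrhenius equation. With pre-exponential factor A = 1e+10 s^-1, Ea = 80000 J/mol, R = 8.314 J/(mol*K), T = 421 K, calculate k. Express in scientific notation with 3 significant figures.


k = A * exp(-Ea/(R*T))
k = 1e+10 * exp(-80000 / (8.314 * 421))
k = 1e+10 * exp(-22.855876)
k = 1.19e+00


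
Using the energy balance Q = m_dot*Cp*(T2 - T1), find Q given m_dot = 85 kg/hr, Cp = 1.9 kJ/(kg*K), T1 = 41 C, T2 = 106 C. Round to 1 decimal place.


Q = m_dot * Cp * (T2 - T1)
Q = 85 * 1.9 * (106 - 41)
Q = 85 * 1.9 * 65
Q = 10497.5 kJ/hr


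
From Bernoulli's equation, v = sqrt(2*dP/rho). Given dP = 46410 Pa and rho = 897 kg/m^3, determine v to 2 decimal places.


v = sqrt(2*dP/rho)
v = sqrt(2*46410/897)
v = sqrt(103.478261)
v = 10.17 m/s


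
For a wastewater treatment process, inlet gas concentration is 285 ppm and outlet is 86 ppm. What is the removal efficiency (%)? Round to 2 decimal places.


Efficiency = (G_in - G_out) / G_in * 100%
Efficiency = (285 - 86) / 285 * 100
Efficiency = 199 / 285 * 100
Efficiency = 69.82%


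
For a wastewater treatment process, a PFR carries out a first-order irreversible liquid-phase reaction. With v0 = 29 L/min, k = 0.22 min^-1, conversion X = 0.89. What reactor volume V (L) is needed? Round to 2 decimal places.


V = (v0/k) * ln(1/(1-X))
V = (29/0.22) * ln(1/(1-0.89))
V = 131.818182 * ln(9.090909)
V = 131.818182 * 2.207275
V = 290.96 L


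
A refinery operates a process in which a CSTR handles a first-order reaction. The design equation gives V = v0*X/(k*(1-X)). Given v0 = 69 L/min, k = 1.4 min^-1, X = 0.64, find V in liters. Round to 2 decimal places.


V = v0 * X / (k * (1 - X))
V = 69 * 0.64 / (1.4 * (1 - 0.64))
V = 44.16 / (1.4 * 0.36)
V = 44.16 / 0.504
V = 87.62 L


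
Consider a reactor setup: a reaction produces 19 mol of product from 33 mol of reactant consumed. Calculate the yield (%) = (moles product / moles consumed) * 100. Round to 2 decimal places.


Yield = (moles product / moles consumed) * 100%
Yield = (19 / 33) * 100
Yield = 0.5758 * 100
Yield = 57.58%


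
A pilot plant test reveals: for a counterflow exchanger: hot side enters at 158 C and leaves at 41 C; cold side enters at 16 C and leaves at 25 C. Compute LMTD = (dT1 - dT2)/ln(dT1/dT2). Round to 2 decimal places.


dT1 = Th_in - Tc_out = 158 - 25 = 133
dT2 = Th_out - Tc_in = 41 - 16 = 25
LMTD = (dT1 - dT2) / ln(dT1/dT2)
LMTD = (133 - 25) / ln(133/25)
LMTD = 64.61 K


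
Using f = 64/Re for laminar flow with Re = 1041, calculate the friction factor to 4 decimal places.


f = 64 / Re
f = 64 / 1041
f = 0.0615


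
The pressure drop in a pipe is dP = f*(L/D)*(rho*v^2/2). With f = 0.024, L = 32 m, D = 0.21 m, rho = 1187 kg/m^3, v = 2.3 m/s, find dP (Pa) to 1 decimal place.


dP = f * (L/D) * (rho*v^2/2)
dP = 0.024 * (32/0.21) * (1187*2.3^2/2)
L/D = 152.38095238
rho*v^2/2 = 1187*5.29/2 = 3139.615
dP = 0.024 * 152.38095238 * 3139.615
dP = 11482.0 Pa


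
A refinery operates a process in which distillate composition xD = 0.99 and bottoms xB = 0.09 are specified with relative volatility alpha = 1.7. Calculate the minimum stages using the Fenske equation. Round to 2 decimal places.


N_min = ln((xD*(1-xB))/(xB*(1-xD))) / ln(alpha)
Numerator inside ln: 0.9009 / 0.0009 = 1001.0
ln(1001.0) = 6.908755
ln(alpha) = ln(1.7) = 0.530628
N_min = 6.908755 / 0.530628 = 13.02


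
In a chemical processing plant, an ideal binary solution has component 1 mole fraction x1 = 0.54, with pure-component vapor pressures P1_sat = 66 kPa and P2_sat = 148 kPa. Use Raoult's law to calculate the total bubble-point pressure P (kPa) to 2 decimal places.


P = x1*P1_sat + x2*P2_sat
x2 = 1 - x1 = 1 - 0.54 = 0.46
P = 0.54*66 + 0.46*148
P = 35.64 + 68.08
P = 103.72 kPa


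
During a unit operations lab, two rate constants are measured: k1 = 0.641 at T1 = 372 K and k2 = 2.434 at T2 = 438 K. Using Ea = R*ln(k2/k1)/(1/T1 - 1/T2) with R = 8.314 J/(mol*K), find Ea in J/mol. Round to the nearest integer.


Ea = R * ln(k2/k1) / (1/T1 - 1/T2)
ln(k2/k1) = ln(2.434/0.641) = 1.3342618
1/T1 - 1/T2 = 1/372 - 1/438 = 0.00040506702
Ea = 8.314 * 1.3342618 / 0.00040506702
Ea = 27386 J/mol


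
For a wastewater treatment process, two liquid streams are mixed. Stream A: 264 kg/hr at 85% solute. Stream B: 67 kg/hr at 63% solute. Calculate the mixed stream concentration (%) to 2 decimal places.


Mass balance on solute: F1*x1 + F2*x2 = F3*x3
F3 = F1 + F2 = 264 + 67 = 331 kg/hr
x3 = (F1*x1 + F2*x2)/F3
x3 = (264*0.85 + 67*0.63) / 331
x3 = 80.55%


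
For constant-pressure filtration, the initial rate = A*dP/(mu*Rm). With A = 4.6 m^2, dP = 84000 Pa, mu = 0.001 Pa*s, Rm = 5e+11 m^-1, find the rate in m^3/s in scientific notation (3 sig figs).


rate = A * dP / (mu * Rm)
rate = 4.6 * 84000 / (0.001 * 5e+11)
rate = 386400.0 / 5.000e+08
rate = 7.73e-04 m^3/s


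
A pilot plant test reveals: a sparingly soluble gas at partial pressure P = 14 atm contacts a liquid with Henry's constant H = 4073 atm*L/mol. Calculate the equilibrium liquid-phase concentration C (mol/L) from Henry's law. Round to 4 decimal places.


C = P / H
C = 14 / 4073
C = 0.0034 mol/L


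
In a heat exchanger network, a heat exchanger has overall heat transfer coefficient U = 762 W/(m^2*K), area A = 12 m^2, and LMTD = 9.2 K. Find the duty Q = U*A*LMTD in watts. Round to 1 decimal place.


Q = U * A * LMTD
Q = 762 * 12 * 9.2
Q = 84124.8 W


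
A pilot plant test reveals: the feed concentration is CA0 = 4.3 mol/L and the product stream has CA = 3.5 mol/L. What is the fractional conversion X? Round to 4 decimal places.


X = (CA0 - CA) / CA0
X = (4.3 - 3.5) / 4.3
X = 0.8 / 4.3
X = 0.1860


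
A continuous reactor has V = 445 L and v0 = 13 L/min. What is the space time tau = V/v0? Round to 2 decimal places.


tau = V / v0
tau = 445 / 13
tau = 34.23 min


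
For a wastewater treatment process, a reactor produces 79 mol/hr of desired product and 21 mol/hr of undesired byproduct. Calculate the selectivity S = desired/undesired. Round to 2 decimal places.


S = desired product rate / undesired product rate
S = 79 / 21
S = 3.76


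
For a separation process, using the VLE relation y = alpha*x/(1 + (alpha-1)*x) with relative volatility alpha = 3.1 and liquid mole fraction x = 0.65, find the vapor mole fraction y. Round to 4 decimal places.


y = alpha*x / (1 + (alpha-1)*x)
y = 3.1*0.65 / (1 + (3.1-1)*0.65)
y = 2.015 / (1 + 1.365)
y = 2.015 / 2.365
y = 0.8520


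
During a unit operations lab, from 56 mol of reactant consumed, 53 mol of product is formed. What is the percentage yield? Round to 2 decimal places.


Yield = (moles product / moles consumed) * 100%
Yield = (53 / 56) * 100
Yield = 0.9464 * 100
Yield = 94.64%


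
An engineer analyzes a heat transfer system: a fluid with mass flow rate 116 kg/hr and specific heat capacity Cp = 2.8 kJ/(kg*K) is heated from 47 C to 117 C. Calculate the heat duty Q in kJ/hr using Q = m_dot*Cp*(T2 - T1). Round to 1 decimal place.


Q = m_dot * Cp * (T2 - T1)
Q = 116 * 2.8 * (117 - 47)
Q = 116 * 2.8 * 70
Q = 22736.0 kJ/hr


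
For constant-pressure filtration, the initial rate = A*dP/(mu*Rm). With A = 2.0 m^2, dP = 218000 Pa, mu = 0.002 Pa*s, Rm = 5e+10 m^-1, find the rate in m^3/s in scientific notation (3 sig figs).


rate = A * dP / (mu * Rm)
rate = 2.0 * 218000 / (0.002 * 5e+10)
rate = 436000.0 / 1.000e+08
rate = 4.36e-03 m^3/s


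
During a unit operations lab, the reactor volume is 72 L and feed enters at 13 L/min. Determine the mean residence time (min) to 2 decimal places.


tau = V / v0
tau = 72 / 13
tau = 5.54 min


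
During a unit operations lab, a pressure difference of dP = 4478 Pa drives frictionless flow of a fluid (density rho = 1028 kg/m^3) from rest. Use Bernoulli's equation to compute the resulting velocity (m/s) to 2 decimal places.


v = sqrt(2*dP/rho)
v = sqrt(2*4478/1028)
v = sqrt(8.712062)
v = 2.95 m/s


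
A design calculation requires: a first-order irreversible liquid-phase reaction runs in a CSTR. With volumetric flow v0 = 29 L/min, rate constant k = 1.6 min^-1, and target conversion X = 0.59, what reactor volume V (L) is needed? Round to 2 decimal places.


V = v0 * X / (k * (1 - X))
V = 29 * 0.59 / (1.6 * (1 - 0.59))
V = 17.11 / (1.6 * 0.41)
V = 17.11 / 0.656
V = 26.08 L


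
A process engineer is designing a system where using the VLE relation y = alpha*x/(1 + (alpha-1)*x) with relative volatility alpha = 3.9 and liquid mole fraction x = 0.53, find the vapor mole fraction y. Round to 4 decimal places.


y = alpha*x / (1 + (alpha-1)*x)
y = 3.9*0.53 / (1 + (3.9-1)*0.53)
y = 2.067 / (1 + 1.537)
y = 2.067 / 2.537
y = 0.8147


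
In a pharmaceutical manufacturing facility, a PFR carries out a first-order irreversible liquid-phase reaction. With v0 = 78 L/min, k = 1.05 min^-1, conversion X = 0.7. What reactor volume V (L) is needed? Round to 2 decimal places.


V = (v0/k) * ln(1/(1-X))
V = (78/1.05) * ln(1/(1-0.7))
V = 74.285714 * ln(3.333333)
V = 74.285714 * 1.203973
V = 89.44 L


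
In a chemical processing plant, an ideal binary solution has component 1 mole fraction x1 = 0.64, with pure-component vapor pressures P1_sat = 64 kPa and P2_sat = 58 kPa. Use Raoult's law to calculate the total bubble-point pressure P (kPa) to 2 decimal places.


P = x1*P1_sat + x2*P2_sat
x2 = 1 - x1 = 1 - 0.64 = 0.36
P = 0.64*64 + 0.36*58
P = 40.96 + 20.88
P = 61.84 kPa


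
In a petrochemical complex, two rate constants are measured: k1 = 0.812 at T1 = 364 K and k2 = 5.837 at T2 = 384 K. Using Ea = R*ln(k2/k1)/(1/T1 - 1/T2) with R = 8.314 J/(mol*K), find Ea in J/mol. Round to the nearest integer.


Ea = R * ln(k2/k1) / (1/T1 - 1/T2)
ln(k2/k1) = ln(5.837/0.812) = 1.9724719
1/T1 - 1/T2 = 1/364 - 1/384 = 0.000143086081
Ea = 8.314 * 1.9724719 / 0.000143086081
Ea = 114610 J/mol


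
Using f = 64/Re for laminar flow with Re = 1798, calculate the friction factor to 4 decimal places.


f = 64 / Re
f = 64 / 1798
f = 0.0356


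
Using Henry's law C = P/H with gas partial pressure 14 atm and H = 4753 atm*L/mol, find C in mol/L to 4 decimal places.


C = P / H
C = 14 / 4753
C = 0.0029 mol/L


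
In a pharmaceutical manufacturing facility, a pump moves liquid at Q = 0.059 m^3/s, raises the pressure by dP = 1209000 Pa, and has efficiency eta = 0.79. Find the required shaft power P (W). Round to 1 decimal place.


P = Q * dP / eta
P = 0.059 * 1209000 / 0.79
P = 71331.0 / 0.79
P = 90292.4 W


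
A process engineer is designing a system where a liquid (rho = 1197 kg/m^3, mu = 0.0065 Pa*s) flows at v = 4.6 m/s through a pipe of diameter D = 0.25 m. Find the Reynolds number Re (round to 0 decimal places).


Re = rho * v * D / mu
Re = 1197 * 4.6 * 0.25 / 0.0065
Re = 1376.55 / 0.0065
Re = 211777


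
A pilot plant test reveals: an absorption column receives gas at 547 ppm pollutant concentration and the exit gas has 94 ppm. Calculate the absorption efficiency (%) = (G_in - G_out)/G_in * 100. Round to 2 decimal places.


Efficiency = (G_in - G_out) / G_in * 100%
Efficiency = (547 - 94) / 547 * 100
Efficiency = 453 / 547 * 100
Efficiency = 82.82%


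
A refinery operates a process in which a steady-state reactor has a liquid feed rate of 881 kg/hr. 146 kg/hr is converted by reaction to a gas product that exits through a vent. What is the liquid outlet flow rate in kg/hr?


Steady-state mass balance on the main outlet: F_out = F_in - F_removed
F_out = 881 - 146
F_out = 735 kg/hr


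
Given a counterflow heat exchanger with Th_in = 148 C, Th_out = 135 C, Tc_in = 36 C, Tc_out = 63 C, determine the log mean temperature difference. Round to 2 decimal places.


dT1 = Th_in - Tc_out = 148 - 63 = 85
dT2 = Th_out - Tc_in = 135 - 36 = 99
LMTD = (dT1 - dT2) / ln(dT1/dT2)
LMTD = (85 - 99) / ln(85/99)
LMTD = 91.82 K


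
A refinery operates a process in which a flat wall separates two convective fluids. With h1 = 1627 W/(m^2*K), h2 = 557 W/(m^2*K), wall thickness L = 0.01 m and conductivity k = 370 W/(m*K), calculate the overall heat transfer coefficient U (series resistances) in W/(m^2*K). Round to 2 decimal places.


1/U = 1/h1 + L/k + 1/h2
1/U = 1/1627 + 0.01/370 + 1/557
1/U = 0.0006146281 + 2.7027e-05 + 0.0017953321
1/U = 0.0024369872
U = 410.34 W/(m^2*K)


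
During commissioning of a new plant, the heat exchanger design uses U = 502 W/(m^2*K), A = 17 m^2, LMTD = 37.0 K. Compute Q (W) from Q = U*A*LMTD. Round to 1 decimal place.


Q = U * A * LMTD
Q = 502 * 17 * 37.0
Q = 315758.0 W


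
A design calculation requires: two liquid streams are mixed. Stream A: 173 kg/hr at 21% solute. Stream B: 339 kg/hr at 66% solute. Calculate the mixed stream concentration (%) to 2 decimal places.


Mass balance on solute: F1*x1 + F2*x2 = F3*x3
F3 = F1 + F2 = 173 + 339 = 512 kg/hr
x3 = (F1*x1 + F2*x2)/F3
x3 = (173*0.21 + 339*0.66) / 512
x3 = 50.79%


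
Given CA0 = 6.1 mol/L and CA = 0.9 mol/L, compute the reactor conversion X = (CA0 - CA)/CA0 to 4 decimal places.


X = (CA0 - CA) / CA0
X = (6.1 - 0.9) / 6.1
X = 5.2 / 6.1
X = 0.8525


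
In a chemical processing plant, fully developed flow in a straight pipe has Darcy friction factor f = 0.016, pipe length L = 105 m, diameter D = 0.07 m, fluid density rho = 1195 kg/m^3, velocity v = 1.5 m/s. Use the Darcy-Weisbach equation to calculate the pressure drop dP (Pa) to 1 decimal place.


dP = f * (L/D) * (rho*v^2/2)
dP = 0.016 * (105/0.07) * (1195*1.5^2/2)
L/D = 1500.0
rho*v^2/2 = 1195*2.25/2 = 1344.375
dP = 0.016 * 1500.0 * 1344.375
dP = 32265.0 Pa


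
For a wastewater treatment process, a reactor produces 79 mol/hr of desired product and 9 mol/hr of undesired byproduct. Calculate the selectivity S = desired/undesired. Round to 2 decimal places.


S = desired product rate / undesired product rate
S = 79 / 9
S = 8.78


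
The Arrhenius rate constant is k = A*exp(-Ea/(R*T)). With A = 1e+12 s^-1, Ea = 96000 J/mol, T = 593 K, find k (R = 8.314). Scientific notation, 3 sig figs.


k = A * exp(-Ea/(R*T))
k = 1e+12 * exp(-96000 / (8.314 * 593))
k = 1e+12 * exp(-19.471819)
k = 3.50e+03


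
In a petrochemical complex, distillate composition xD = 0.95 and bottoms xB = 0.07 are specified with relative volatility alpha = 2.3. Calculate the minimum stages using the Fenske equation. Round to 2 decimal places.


N_min = ln((xD*(1-xB))/(xB*(1-xD))) / ln(alpha)
Numerator inside ln: 0.8835 / 0.0035 = 252.428571
ln(252.428571) = 5.531128
ln(alpha) = ln(2.3) = 0.832909
N_min = 5.531128 / 0.832909 = 6.64


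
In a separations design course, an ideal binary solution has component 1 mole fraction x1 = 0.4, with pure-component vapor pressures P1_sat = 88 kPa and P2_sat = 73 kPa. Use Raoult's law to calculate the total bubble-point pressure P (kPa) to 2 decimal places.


P = x1*P1_sat + x2*P2_sat
x2 = 1 - x1 = 1 - 0.4 = 0.6
P = 0.4*88 + 0.6*73
P = 35.2 + 43.8
P = 79.00 kPa


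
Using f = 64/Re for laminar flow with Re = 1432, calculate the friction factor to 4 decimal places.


f = 64 / Re
f = 64 / 1432
f = 0.0447


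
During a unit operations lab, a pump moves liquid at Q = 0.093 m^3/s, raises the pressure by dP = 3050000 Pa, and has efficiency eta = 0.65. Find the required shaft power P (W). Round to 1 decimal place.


P = Q * dP / eta
P = 0.093 * 3050000 / 0.65
P = 283650.0 / 0.65
P = 436384.6 W


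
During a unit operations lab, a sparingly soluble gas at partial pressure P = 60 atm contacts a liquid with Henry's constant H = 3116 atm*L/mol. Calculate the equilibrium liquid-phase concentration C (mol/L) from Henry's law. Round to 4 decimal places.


C = P / H
C = 60 / 3116
C = 0.0193 mol/L


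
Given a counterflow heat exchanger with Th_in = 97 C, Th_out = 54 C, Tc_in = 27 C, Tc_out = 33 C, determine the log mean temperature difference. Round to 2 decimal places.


dT1 = Th_in - Tc_out = 97 - 33 = 64
dT2 = Th_out - Tc_in = 54 - 27 = 27
LMTD = (dT1 - dT2) / ln(dT1/dT2)
LMTD = (64 - 27) / ln(64/27)
LMTD = 42.87 K


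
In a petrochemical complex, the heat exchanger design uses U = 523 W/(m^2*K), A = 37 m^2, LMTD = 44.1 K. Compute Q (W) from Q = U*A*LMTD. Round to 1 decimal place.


Q = U * A * LMTD
Q = 523 * 37 * 44.1
Q = 853379.1 W


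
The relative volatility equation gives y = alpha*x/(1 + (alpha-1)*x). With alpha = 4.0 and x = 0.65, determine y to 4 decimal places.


y = alpha*x / (1 + (alpha-1)*x)
y = 4.0*0.65 / (1 + (4.0-1)*0.65)
y = 2.6 / (1 + 1.95)
y = 2.6 / 2.95
y = 0.8814


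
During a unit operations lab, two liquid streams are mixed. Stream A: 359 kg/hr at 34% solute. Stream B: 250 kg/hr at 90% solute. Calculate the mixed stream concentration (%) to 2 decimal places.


Mass balance on solute: F1*x1 + F2*x2 = F3*x3
F3 = F1 + F2 = 359 + 250 = 609 kg/hr
x3 = (F1*x1 + F2*x2)/F3
x3 = (359*0.34 + 250*0.9) / 609
x3 = 56.99%


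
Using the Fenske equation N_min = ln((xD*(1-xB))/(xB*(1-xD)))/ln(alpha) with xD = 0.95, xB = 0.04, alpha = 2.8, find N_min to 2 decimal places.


N_min = ln((xD*(1-xB))/(xB*(1-xD))) / ln(alpha)
Numerator inside ln: 0.912 / 0.002 = 456.0
ln(456.0) = 6.122493
ln(alpha) = ln(2.8) = 1.029619
N_min = 6.122493 / 1.029619 = 5.95


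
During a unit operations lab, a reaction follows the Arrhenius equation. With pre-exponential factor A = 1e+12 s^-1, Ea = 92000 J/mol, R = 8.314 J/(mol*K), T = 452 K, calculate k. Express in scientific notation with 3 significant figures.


k = A * exp(-Ea/(R*T))
k = 1e+12 * exp(-92000 / (8.314 * 452))
k = 1e+12 * exp(-24.481576)
k = 2.33e+01


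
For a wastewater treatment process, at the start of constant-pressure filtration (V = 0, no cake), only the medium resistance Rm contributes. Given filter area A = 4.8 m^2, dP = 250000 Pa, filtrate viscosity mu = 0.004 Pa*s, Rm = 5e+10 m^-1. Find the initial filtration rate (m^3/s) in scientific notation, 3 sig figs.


rate = A * dP / (mu * Rm)
rate = 4.8 * 250000 / (0.004 * 5e+10)
rate = 1200000.0 / 2.000e+08
rate = 6.00e-03 m^3/s


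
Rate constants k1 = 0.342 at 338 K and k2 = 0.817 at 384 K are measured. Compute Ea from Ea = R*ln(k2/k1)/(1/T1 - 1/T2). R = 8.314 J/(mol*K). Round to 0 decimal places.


Ea = R * ln(k2/k1) / (1/T1 - 1/T2)
ln(k2/k1) = ln(0.817/0.342) = 0.8708284
1/T1 - 1/T2 = 1/338 - 1/384 = 0.000354413215
Ea = 8.314 * 0.8708284 / 0.000354413215
Ea = 20428 J/mol


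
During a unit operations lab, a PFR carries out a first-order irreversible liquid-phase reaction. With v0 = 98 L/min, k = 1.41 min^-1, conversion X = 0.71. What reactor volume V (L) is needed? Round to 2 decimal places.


V = (v0/k) * ln(1/(1-X))
V = (98/1.41) * ln(1/(1-0.71))
V = 69.503546 * ln(3.448276)
V = 69.503546 * 1.237874
V = 86.04 L


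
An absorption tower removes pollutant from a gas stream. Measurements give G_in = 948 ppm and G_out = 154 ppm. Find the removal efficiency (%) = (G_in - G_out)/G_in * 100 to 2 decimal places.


Efficiency = (G_in - G_out) / G_in * 100%
Efficiency = (948 - 154) / 948 * 100
Efficiency = 794 / 948 * 100
Efficiency = 83.76%


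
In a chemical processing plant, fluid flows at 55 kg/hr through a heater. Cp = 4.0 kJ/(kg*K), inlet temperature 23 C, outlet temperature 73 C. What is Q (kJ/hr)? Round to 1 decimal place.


Q = m_dot * Cp * (T2 - T1)
Q = 55 * 4.0 * (73 - 23)
Q = 55 * 4.0 * 50
Q = 11000.0 kJ/hr


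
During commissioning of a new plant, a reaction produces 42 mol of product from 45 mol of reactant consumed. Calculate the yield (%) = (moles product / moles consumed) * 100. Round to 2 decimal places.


Yield = (moles product / moles consumed) * 100%
Yield = (42 / 45) * 100
Yield = 0.9333 * 100
Yield = 93.33%


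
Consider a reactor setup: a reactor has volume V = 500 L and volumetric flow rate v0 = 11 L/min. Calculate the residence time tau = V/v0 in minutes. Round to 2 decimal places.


tau = V / v0
tau = 500 / 11
tau = 45.45 min


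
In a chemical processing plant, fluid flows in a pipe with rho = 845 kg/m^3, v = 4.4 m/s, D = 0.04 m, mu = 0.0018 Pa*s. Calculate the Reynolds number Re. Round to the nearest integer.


Re = rho * v * D / mu
Re = 845 * 4.4 * 0.04 / 0.0018
Re = 148.72 / 0.0018
Re = 82622


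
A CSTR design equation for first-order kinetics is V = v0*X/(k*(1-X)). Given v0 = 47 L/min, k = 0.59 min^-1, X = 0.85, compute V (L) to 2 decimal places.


V = v0 * X / (k * (1 - X))
V = 47 * 0.85 / (0.59 * (1 - 0.85))
V = 39.95 / (0.59 * 0.15)
V = 39.95 / 0.0885
V = 451.41 L


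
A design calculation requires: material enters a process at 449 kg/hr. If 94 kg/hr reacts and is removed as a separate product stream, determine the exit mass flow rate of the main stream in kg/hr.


Steady-state mass balance on the main outlet: F_out = F_in - F_removed
F_out = 449 - 94
F_out = 355 kg/hr


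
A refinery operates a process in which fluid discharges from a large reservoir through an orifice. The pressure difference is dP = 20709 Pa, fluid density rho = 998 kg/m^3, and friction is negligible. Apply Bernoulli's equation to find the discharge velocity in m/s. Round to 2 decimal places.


v = sqrt(2*dP/rho)
v = sqrt(2*20709/998)
v = sqrt(41.501002)
v = 6.44 m/s
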